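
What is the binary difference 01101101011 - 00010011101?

Method 1 - Direct subtraction (column by column from the right: bit − bit − borrow-in; if negative, add 2 and borrow 1 from the next column):
borrow: 00100111000
        01101101011
-       00010011101
-------------------
        01011001110

Method 2 - Add two's complement:
Two's complement of 00010011101: invert → 11101100010, add 1 → 11101100011
  01101101011
+ 11101100011
-------------
 101011001110  (end carry out of the top bit = 1)
Discarding the end carry: 01011001110
Decimal check:
  01101101011 = 512 + 256 + 64 + 32 + 8 + 2 + 1 = 875
  00010011101 = 128 + 16 + 8 + 4 + 1 = 157
  875 - 157 = 718, and 01011001110 = 512 + 128 + 64 + 8 + 4 + 2 = 718 ✓



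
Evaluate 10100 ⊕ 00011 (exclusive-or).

XOR: 1 when bits differ
  10100
^ 00011
-------
  10111
Decimal: 20 ^ 3 = 23



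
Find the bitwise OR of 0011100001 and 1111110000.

OR: 1 when either bit is 1
  0011100001
| 1111110000
------------
  1111110001
Decimal: 225 | 1008 = 1009



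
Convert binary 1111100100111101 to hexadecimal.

Group into 4-bit nibbles from right:
  1111 = F
  1001 = 9
  0011 = 3
  1101 = D
Result: F93D



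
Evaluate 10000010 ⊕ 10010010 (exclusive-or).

XOR: 1 when bits differ
  10000010
^ 10010010
----------
  00010000
Decimal: 130 ^ 146 = 16



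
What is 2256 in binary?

Using repeated division by 2:
2256 ÷ 2 = 1128 remainder 0
1128 ÷ 2 = 564 remainder 0
564 ÷ 2 = 282 remainder 0
282 ÷ 2 = 141 remainder 0
141 ÷ 2 = 70 remainder 1
70 ÷ 2 = 35 remainder 0
35 ÷ 2 = 17 remainder 1
17 ÷ 2 = 8 remainder 1
8 ÷ 2 = 4 remainder 0
4 ÷ 2 = 2 remainder 0
2 ÷ 2 = 1 remainder 0
1 ÷ 2 = 0 remainder 1
Reading remainders bottom to top: 100011010000



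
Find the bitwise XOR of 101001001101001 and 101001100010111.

XOR: 1 when bits differ
  101001001101001
^ 101001100010111
-----------------
  000000101111110
Decimal: 21097 ^ 21271 = 382



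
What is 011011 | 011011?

OR: 1 when either bit is 1
  011011
| 011011
--------
  011011
Decimal: 27 | 27 = 27



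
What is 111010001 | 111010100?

OR: 1 when either bit is 1
  111010001
| 111010100
-----------
  111010101
Decimal: 465 | 468 = 469



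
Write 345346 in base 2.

Using repeated division by 2:
345346 ÷ 2 = 172673 remainder 0
172673 ÷ 2 = 86336 remainder 1
86336 ÷ 2 = 43168 remainder 0
43168 ÷ 2 = 21584 remainder 0
21584 ÷ 2 = 10792 remainder 0
10792 ÷ 2 = 5396 remainder 0
5396 ÷ 2 = 2698 remainder 0
2698 ÷ 2 = 1349 remainder 0
1349 ÷ 2 = 674 remainder 1
674 ÷ 2 = 337 remainder 0
337 ÷ 2 = 168 remainder 1
168 ÷ 2 = 84 remainder 0
84 ÷ 2 = 42 remainder 0
42 ÷ 2 = 21 remainder 0
21 ÷ 2 = 10 remainder 1
10 ÷ 2 = 5 remainder 0
5 ÷ 2 = 2 remainder 1
2 ÷ 2 = 1 remainder 0
1 ÷ 2 = 0 remainder 1
Reading remainders bottom to top: 1010100010100000010



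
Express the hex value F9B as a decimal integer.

Expand by place value (powers of 16):
Digit values: F = 15, B = 11
F9B = 15 × 16^2 + 9 × 16^1 + 11 × 16^0
= 15 × 256 + 9 × 16 + 11 × 1
= 3840 + 144 + 11
= 3995



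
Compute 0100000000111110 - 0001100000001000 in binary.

Method 1 - Direct subtraction (column by column from the right: bit − bit − borrow-in; if negative, add 2 and borrow 1 from the next column):
borrow: 0111000000000000
        0100000000111110
-       0001100000001000
------------------------
        0010100000110110

Method 2 - Add two's complement:
Two's complement of 0001100000001000: invert → 1110011111110111, add 1 → 1110011111111000
  0100000000111110
+ 1110011111111000
------------------
 10010100000110110  (end carry out of the top bit = 1)
Discarding the end carry: 0010100000110110
Decimal check:
  0100000000111110 = 16384 + 32 + 16 + 8 + 4 + 2 = 16446
  0001100000001000 = 4096 + 2048 + 8 = 6152
  16446 - 6152 = 10294, and 0010100000110110 = 8192 + 2048 + 32 + 16 + 4 + 2 = 10294 ✓



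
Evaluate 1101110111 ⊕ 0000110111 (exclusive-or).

XOR: 1 when bits differ
  1101110111
^ 0000110111
------------
  1101000000
Decimal: 887 ^ 55 = 832



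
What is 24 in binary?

Using repeated division by 2:
24 ÷ 2 = 12 remainder 0
12 ÷ 2 = 6 remainder 0
6 ÷ 2 = 3 remainder 0
3 ÷ 2 = 1 remainder 1
1 ÷ 2 = 0 remainder 1
Reading remainders bottom to top: 11000



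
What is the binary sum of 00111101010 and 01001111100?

Add column by column from the right: bit + bit + carry-in; write the sum mod 2, carry 1 when the sum is 2 or 3.
carry:  11111110000
        00111101010
+       01001111100
-------------------
       010001100110
(the carry out of the leftmost column, 0, becomes the leading bit)
Decimal check:
  00111101010 = 256 + 128 + 64 + 32 + 8 + 2 = 490
  01001111100 = 512 + 64 + 32 + 16 + 8 + 4 = 636
  490 + 636 = 1126, and 010001100110 = 1024 + 64 + 32 + 4 + 2 = 1126 ✓



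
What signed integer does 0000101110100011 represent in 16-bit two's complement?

Binary: 0000101110100011
Sign bit: 0 (non-negative)
Read directly as an unsigned value:
0000101110100011 = 2048 + 512 + 256 + 128 + 32 + 2 + 1 = 2979
Value: 2979



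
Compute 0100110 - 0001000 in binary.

Method 1 - Direct subtraction (column by column from the right: bit − bit − borrow-in; if negative, add 2 and borrow 1 from the next column):
borrow: 0110000
        0100110
-       0001000
---------------
        0011110

Method 2 - Add two's complement:
Two's complement of 0001000: invert → 1110111, add 1 → 1111000
  0100110
+ 1111000
---------
 10011110  (end carry out of the top bit = 1)
Discarding the end carry: 0011110
Decimal check:
  0100110 = 32 + 4 + 2 = 38
  0001000 = 8
  38 - 8 = 30, and 0011110 = 16 + 8 + 4 + 2 = 30 ✓



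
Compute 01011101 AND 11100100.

AND: 1 only when both bits are 1
  01011101
& 11100100
----------
  01000100
Decimal: 93 & 228 = 68



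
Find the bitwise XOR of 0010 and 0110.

XOR: 1 when bits differ
  0010
^ 0110
------
  0100
Decimal: 2 ^ 6 = 4



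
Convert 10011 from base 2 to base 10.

Sum of powers of 2 for each 1-bit:
2^0 + 2^1 + 2^4
= 1 + 2 + 16
= 19



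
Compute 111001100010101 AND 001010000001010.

AND: 1 only when both bits are 1
  111001100010101
& 001010000001010
-----------------
  001000000000000
Decimal: 29461 & 5130 = 4096



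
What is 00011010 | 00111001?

OR: 1 when either bit is 1
  00011010
| 00111001
----------
  00111011
Decimal: 26 | 57 = 59



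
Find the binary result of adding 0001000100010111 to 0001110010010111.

Add column by column from the right: bit + bit + carry-in; write the sum mod 2, carry 1 when the sum is 2 or 3.
carry:  0010000000101110
        0001000100010111
+       0001110010010111
------------------------
       00010110110101110
(the carry out of the leftmost column, 0, becomes the leading bit)
Decimal check:
  0001000100010111 = 4096 + 256 + 16 + 4 + 2 + 1 = 4375
  0001110010010111 = 4096 + 2048 + 1024 + 128 + 16 + 4 + 2 + 1 = 7319
  4375 + 7319 = 11694, and 00010110110101110 = 8192 + 2048 + 1024 + 256 + 128 + 32 + 8 + 4 + 2 = 11694 ✓



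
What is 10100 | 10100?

OR: 1 when either bit is 1
  10100
| 10100
-------
  10100
Decimal: 20 | 20 = 20



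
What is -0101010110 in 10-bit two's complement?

Original: 0101010110
Step 1 - Invert all bits: 1010101001
Step 2 - Add 1: 1010101010
Verification: 0101010110 + 1010101010 = 10000000000; discarding the end carry (carry out of the top bit) leaves the 10-bit value 0000000000, as required for x + (-x)



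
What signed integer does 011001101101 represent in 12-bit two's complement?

Binary: 011001101101
Sign bit: 0 (non-negative)
Read directly as an unsigned value:
011001101101 = 1024 + 512 + 64 + 32 + 8 + 4 + 1 = 1645
Value: 1645



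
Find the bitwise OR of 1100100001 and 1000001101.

OR: 1 when either bit is 1
  1100100001
| 1000001101
------------
  1100101101
Decimal: 801 | 525 = 813



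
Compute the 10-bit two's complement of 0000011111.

Original: 0000011111
Step 1 - Invert all bits: 1111100000
Step 2 - Add 1: 1111100001
Verification: 0000011111 + 1111100001 = 10000000000; discarding the end carry (carry out of the top bit) leaves the 10-bit value 0000000000, as required for x + (-x)



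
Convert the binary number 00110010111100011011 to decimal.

Sum of powers of 2 for each 1-bit:
2^0 + 2^1 + 2^3 + 2^4 + 2^8 + 2^9 + 2^10 + 2^11 + 2^13 + 2^16 + 2^17
= 1 + 2 + 8 + 16 + 256 + 512 + 1024 + 2048 + 8192 + 65536 + 131072
= 208667



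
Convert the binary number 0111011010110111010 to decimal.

Sum of powers of 2 for each 1-bit:
2^1 + 2^3 + 2^4 + 2^5 + 2^7 + 2^8 + 2^10 + 2^12 + 2^13 + 2^15 + 2^16 + 2^17
= 2 + 8 + 16 + 32 + 128 + 256 + 1024 + 4096 + 8192 + 32768 + 65536 + 131072
= 243130



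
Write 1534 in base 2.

Using repeated division by 2:
1534 ÷ 2 = 767 remainder 0
767 ÷ 2 = 383 remainder 1
383 ÷ 2 = 191 remainder 1
191 ÷ 2 = 95 remainder 1
95 ÷ 2 = 47 remainder 1
47 ÷ 2 = 23 remainder 1
23 ÷ 2 = 11 remainder 1
11 ÷ 2 = 5 remainder 1
5 ÷ 2 = 2 remainder 1
2 ÷ 2 = 1 remainder 0
1 ÷ 2 = 0 remainder 1
Reading remainders bottom to top: 10111111110



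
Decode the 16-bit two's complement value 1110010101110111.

Binary: 1110010101110111
Sign bit: 1 (negative)
Invert: 0001101010001000
Add 1:  0001101010001001
Magnitude: 0001101010001001 = 4096 + 2048 + 512 + 128 + 8 + 1 = 6793
Value: -6793



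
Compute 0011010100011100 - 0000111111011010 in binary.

Method 1 - Direct subtraction (column by column from the right: bit − bit − borrow-in; if negative, add 2 and borrow 1 from the next column):
borrow: 0001111110000100
        0011010100011100
-       0000111111011010
------------------------
        0010010101000010

Method 2 - Add two's complement:
Two's complement of 0000111111011010: invert → 1111000000100101, add 1 → 1111000000100110
  0011010100011100
+ 1111000000100110
------------------
 10010010101000010  (end carry out of the top bit = 1)
Discarding the end carry: 0010010101000010
Decimal check:
  0011010100011100 = 8192 + 4096 + 1024 + 256 + 16 + 8 + 4 = 13596
  0000111111011010 = 2048 + 1024 + 512 + 256 + 128 + 64 + 16 + 8 + 2 = 4058
  13596 - 4058 = 9538, and 0010010101000010 = 8192 + 1024 + 256 + 64 + 2 = 9538 ✓



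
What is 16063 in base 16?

Using repeated division by 16 (digits 10–15 are A–F):
16063 ÷ 16 = 1003 remainder 15 (F)
1003 ÷ 16 = 62 remainder 11 (B)
62 ÷ 16 = 3 remainder 14 (E)
3 ÷ 16 = 0 remainder 3
Reading remainders bottom to top: 3EBF



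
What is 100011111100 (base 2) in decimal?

Sum of powers of 2 for each 1-bit:
2^2 + 2^3 + 2^4 + 2^5 + 2^6 + 2^7 + 2^11
= 4 + 8 + 16 + 32 + 64 + 128 + 2048
= 2300



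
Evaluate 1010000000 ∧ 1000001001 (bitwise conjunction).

AND: 1 only when both bits are 1
  1010000000
& 1000001001
------------
  1000000000
Decimal: 640 & 521 = 512



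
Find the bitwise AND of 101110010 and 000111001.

AND: 1 only when both bits are 1
  101110010
& 000111001
-----------
  000110000
Decimal: 370 & 57 = 48



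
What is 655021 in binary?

Using repeated division by 2:
655021 ÷ 2 = 327510 remainder 1
327510 ÷ 2 = 163755 remainder 0
163755 ÷ 2 = 81877 remainder 1
81877 ÷ 2 = 40938 remainder 1
40938 ÷ 2 = 20469 remainder 0
20469 ÷ 2 = 10234 remainder 1
10234 ÷ 2 = 5117 remainder 0
5117 ÷ 2 = 2558 remainder 1
2558 ÷ 2 = 1279 remainder 0
1279 ÷ 2 = 639 remainder 1
639 ÷ 2 = 319 remainder 1
319 ÷ 2 = 159 remainder 1
159 ÷ 2 = 79 remainder 1
79 ÷ 2 = 39 remainder 1
39 ÷ 2 = 19 remainder 1
19 ÷ 2 = 9 remainder 1
9 ÷ 2 = 4 remainder 1
4 ÷ 2 = 2 remainder 0
2 ÷ 2 = 1 remainder 0
1 ÷ 2 = 0 remainder 1
Reading remainders bottom to top: 10011111111010101101



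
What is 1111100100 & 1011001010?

AND: 1 only when both bits are 1
  1111100100
& 1011001010
------------
  1011000000
Decimal: 996 & 714 = 704



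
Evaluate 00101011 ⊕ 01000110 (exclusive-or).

XOR: 1 when bits differ
  00101011
^ 01000110
----------
  01101101
Decimal: 43 ^ 70 = 109



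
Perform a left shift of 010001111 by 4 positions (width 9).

Original: 010001111 (decimal 143)
Shift left by 4 positions
Append 4 zeros on the right and drop the 4 high bits that overflow the 9-bit width
Result: 011110000 (decimal 240)
Equivalent: 143 << 4 = 143 × 2^4 = 2288, truncated to 9 bits = 240



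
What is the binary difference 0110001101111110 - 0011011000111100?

Method 1 - Direct subtraction (column by column from the right: bit − bit − borrow-in; if negative, add 2 and borrow 1 from the next column):
borrow: 0111100000000000
        0110001101111110
-       0011011000111100
------------------------
        0010110101000010

Method 2 - Add two's complement:
Two's complement of 0011011000111100: invert → 1100100111000011, add 1 → 1100100111000100
  0110001101111110
+ 1100100111000100
------------------
 10010110101000010  (end carry out of the top bit = 1)
Discarding the end carry: 0010110101000010
Decimal check:
  0110001101111110 = 16384 + 8192 + 512 + 256 + 64 + 32 + 16 + 8 + 4 + 2 = 25470
  0011011000111100 = 8192 + 4096 + 1024 + 512 + 32 + 16 + 8 + 4 = 13884
  25470 - 13884 = 11586, and 0010110101000010 = 8192 + 2048 + 1024 + 256 + 64 + 2 = 11586 ✓



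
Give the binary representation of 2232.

Using repeated division by 2:
2232 ÷ 2 = 1116 remainder 0
1116 ÷ 2 = 558 remainder 0
558 ÷ 2 = 279 remainder 0
279 ÷ 2 = 139 remainder 1
139 ÷ 2 = 69 remainder 1
69 ÷ 2 = 34 remainder 1
34 ÷ 2 = 17 remainder 0
17 ÷ 2 = 8 remainder 1
8 ÷ 2 = 4 remainder 0
4 ÷ 2 = 2 remainder 0
2 ÷ 2 = 1 remainder 0
1 ÷ 2 = 0 remainder 1
Reading remainders bottom to top: 100010111000



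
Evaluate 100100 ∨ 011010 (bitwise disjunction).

OR: 1 when either bit is 1
  100100
| 011010
--------
  111110
Decimal: 36 | 26 = 62



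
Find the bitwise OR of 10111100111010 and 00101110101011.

OR: 1 when either bit is 1
  10111100111010
| 00101110101011
----------------
  10111110111011
Decimal: 12090 | 2987 = 12219



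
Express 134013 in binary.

Using repeated division by 2:
134013 ÷ 2 = 67006 remainder 1
67006 ÷ 2 = 33503 remainder 0
33503 ÷ 2 = 16751 remainder 1
16751 ÷ 2 = 8375 remainder 1
8375 ÷ 2 = 4187 remainder 1
4187 ÷ 2 = 2093 remainder 1
2093 ÷ 2 = 1046 remainder 1
1046 ÷ 2 = 523 remainder 0
523 ÷ 2 = 261 remainder 1
261 ÷ 2 = 130 remainder 1
130 ÷ 2 = 65 remainder 0
65 ÷ 2 = 32 remainder 1
32 ÷ 2 = 16 remainder 0
16 ÷ 2 = 8 remainder 0
8 ÷ 2 = 4 remainder 0
4 ÷ 2 = 2 remainder 0
2 ÷ 2 = 1 remainder 0
1 ÷ 2 = 0 remainder 1
Reading remainders bottom to top: 100000101101111101



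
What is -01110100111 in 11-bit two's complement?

Original: 01110100111
Step 1 - Invert all bits: 10001011000
Step 2 - Add 1: 10001011001
Verification: 01110100111 + 10001011001 = 100000000000; discarding the end carry (carry out of the top bit) leaves the 11-bit value 00000000000, as required for x + (-x)



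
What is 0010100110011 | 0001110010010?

OR: 1 when either bit is 1
  0010100110011
| 0001110010010
---------------
  0011110110011
Decimal: 1331 | 914 = 1971



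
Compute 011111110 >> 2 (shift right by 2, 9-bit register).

Original: 011111110 (decimal 254)
Shift right by 2 positions
Drop the 2 low bits; fill with zeros on the left
Result: 000111111 (decimal 63)
Equivalent: 254 >> 2 = 254 ÷ 2^2 = 63



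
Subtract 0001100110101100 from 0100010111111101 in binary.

Method 1 - Direct subtraction (column by column from the right: bit − bit − borrow-in; if negative, add 2 and borrow 1 from the next column):
borrow: 0111000000000000
        0100010111111101
-       0001100110101100
------------------------
        0010110001010001

Method 2 - Add two's complement:
Two's complement of 0001100110101100: invert → 1110011001010011, add 1 → 1110011001010100
  0100010111111101
+ 1110011001010100
------------------
 10010110001010001  (end carry out of the top bit = 1)
Discarding the end carry: 0010110001010001
Decimal check:
  0100010111111101 = 16384 + 1024 + 256 + 128 + 64 + 32 + 16 + 8 + 4 + 1 = 17917
  0001100110101100 = 4096 + 2048 + 256 + 128 + 32 + 8 + 4 = 6572
  17917 - 6572 = 11345, and 0010110001010001 = 8192 + 2048 + 1024 + 64 + 16 + 1 = 11345 ✓



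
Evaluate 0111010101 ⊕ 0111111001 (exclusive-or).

XOR: 1 when bits differ
  0111010101
^ 0111111001
------------
  0000101100
Decimal: 469 ^ 505 = 44



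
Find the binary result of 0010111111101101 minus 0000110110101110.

Method 1 - Direct subtraction (column by column from the right: bit − bit − borrow-in; if negative, add 2 and borrow 1 from the next column):
borrow: 0000000001111100
        0010111111101101
-       0000110110101110
------------------------
        0010001000111111

Method 2 - Add two's complement:
Two's complement of 0000110110101110: invert → 1111001001010001, add 1 → 1111001001010010
  0010111111101101
+ 1111001001010010
------------------
 10010001000111111  (end carry out of the top bit = 1)
Discarding the end carry: 0010001000111111
Decimal check:
  0010111111101101 = 8192 + 2048 + 1024 + 512 + 256 + 128 + 64 + 32 + 8 + 4 + 1 = 12269
  0000110110101110 = 2048 + 1024 + 256 + 128 + 32 + 8 + 4 + 2 = 3502
  12269 - 3502 = 8767, and 0010001000111111 = 8192 + 512 + 32 + 16 + 8 + 4 + 2 + 1 = 8767 ✓



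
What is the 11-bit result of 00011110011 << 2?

Original: 00011110011 (decimal 243)
Shift left by 2 positions
Append 2 zeros on the right
Result: 01111001100 (decimal 972)
Equivalent: 243 << 2 = 243 × 2^2 = 972



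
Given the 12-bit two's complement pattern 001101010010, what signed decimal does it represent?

Binary: 001101010010
Sign bit: 0 (non-negative)
Read directly as an unsigned value:
001101010010 = 512 + 256 + 64 + 16 + 2 = 850
Value: 850



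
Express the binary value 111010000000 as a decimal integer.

Sum of powers of 2 for each 1-bit:
2^7 + 2^9 + 2^10 + 2^11
= 128 + 512 + 1024 + 2048
= 3712



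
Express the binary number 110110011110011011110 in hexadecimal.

Group into 4-bit nibbles from right:
  0001 = 1
  1011 = B
  0011 = 3
  1100 = C
  1101 = D
  1110 = E
Result: 1B3CDE



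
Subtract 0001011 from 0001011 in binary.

Method 1 - Direct subtraction (column by column from the right: bit − bit − borrow-in; if negative, add 2 and borrow 1 from the next column):
borrow: 0000000
        0001011
-       0001011
---------------
        0000000

Method 2 - Add two's complement:
Two's complement of 0001011: invert → 1110100, add 1 → 1110101
  0001011
+ 1110101
---------
 10000000  (end carry out of the top bit = 1)
Discarding the end carry: 0000000
Decimal check:
  0001011 = 8 + 2 + 1 = 11
  0001011 = 8 + 2 + 1 = 11
  11 - 11 = 0, and 0000000 = 0 ✓



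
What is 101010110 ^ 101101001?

XOR: 1 when bits differ
  101010110
^ 101101001
-----------
  000111111
Decimal: 342 ^ 361 = 63



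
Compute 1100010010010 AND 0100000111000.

AND: 1 only when both bits are 1
  1100010010010
& 0100000111000
---------------
  0100000010000
Decimal: 6290 & 2104 = 2064



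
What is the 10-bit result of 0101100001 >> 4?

Original: 0101100001 (decimal 353)
Shift right by 4 positions
Drop the 4 low bits; fill with zeros on the left
Result: 0000010110 (decimal 22)
Equivalent: 353 >> 4 = 353 ÷ 2^4 = 22



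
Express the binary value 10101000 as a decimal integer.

Sum of powers of 2 for each 1-bit:
2^3 + 2^5 + 2^7
= 8 + 32 + 128
= 168



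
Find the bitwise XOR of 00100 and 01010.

XOR: 1 when bits differ
  00100
^ 01010
-------
  01110
Decimal: 4 ^ 10 = 14



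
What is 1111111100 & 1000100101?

AND: 1 only when both bits are 1
  1111111100
& 1000100101
------------
  1000100100
Decimal: 1020 & 549 = 548



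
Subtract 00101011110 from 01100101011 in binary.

Method 1 - Direct subtraction (column by column from the right: bit − bit − borrow-in; if negative, add 2 and borrow 1 from the next column):
borrow: 01110111000
        01100101011
-       00101011110
-------------------
        00111001101

Method 2 - Add two's complement:
Two's complement of 00101011110: invert → 11010100001, add 1 → 11010100010
  01100101011
+ 11010100010
-------------
 100111001101  (end carry out of the top bit = 1)
Discarding the end carry: 00111001101
Decimal check:
  01100101011 = 512 + 256 + 32 + 8 + 2 + 1 = 811
  00101011110 = 256 + 64 + 16 + 8 + 4 + 2 = 350
  811 - 350 = 461, and 00111001101 = 256 + 128 + 64 + 8 + 4 + 1 = 461 ✓



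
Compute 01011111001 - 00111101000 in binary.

Method 1 - Direct subtraction (column by column from the right: bit − bit − borrow-in; if negative, add 2 and borrow 1 from the next column):
borrow: 01000000000
        01011111001
-       00111101000
-------------------
        00100010001

Method 2 - Add two's complement:
Two's complement of 00111101000: invert → 11000010111, add 1 → 11000011000
  01011111001
+ 11000011000
-------------
 100100010001  (end carry out of the top bit = 1)
Discarding the end carry: 00100010001
Decimal check:
  01011111001 = 512 + 128 + 64 + 32 + 16 + 8 + 1 = 761
  00111101000 = 256 + 128 + 64 + 32 + 8 = 488
  761 - 488 = 273, and 00100010001 = 256 + 16 + 1 = 273 ✓



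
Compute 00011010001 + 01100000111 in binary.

Add column by column from the right: bit + bit + carry-in; write the sum mod 2, carry 1 when the sum is 2 or 3.
carry:  00000001110
        00011010001
+       01100000111
-------------------
       001111011000
(the carry out of the leftmost column, 0, becomes the leading bit)
Decimal check:
  00011010001 = 128 + 64 + 16 + 1 = 209
  01100000111 = 512 + 256 + 4 + 2 + 1 = 775
  209 + 775 = 984, and 001111011000 = 512 + 256 + 128 + 64 + 16 + 8 = 984 ✓



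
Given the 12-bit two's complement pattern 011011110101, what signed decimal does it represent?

Binary: 011011110101
Sign bit: 0 (non-negative)
Read directly as an unsigned value:
011011110101 = 1024 + 512 + 128 + 64 + 32 + 16 + 4 + 1 = 1781
Value: 1781



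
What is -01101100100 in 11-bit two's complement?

Original: 01101100100
Step 1 - Invert all bits: 10010011011
Step 2 - Add 1: 10010011100
Verification: 01101100100 + 10010011100 = 100000000000; discarding the end carry (carry out of the top bit) leaves the 11-bit value 00000000000, as required for x + (-x)



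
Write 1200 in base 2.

Using repeated division by 2:
1200 ÷ 2 = 600 remainder 0
600 ÷ 2 = 300 remainder 0
300 ÷ 2 = 150 remainder 0
150 ÷ 2 = 75 remainder 0
75 ÷ 2 = 37 remainder 1
37 ÷ 2 = 18 remainder 1
18 ÷ 2 = 9 remainder 0
9 ÷ 2 = 4 remainder 1
4 ÷ 2 = 2 remainder 0
2 ÷ 2 = 1 remainder 0
1 ÷ 2 = 0 remainder 1
Reading remainders bottom to top: 10010110000



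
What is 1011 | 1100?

OR: 1 when either bit is 1
  1011
| 1100
------
  1111
Decimal: 11 | 12 = 15



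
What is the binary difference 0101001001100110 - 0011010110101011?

Method 1 - Direct subtraction (column by column from the right: bit − bit − borrow-in; if negative, add 2 and borrow 1 from the next column):
borrow: 0111101101110110
        0101001001100110
-       0011010110101011
------------------------
        0001110010111011

Method 2 - Add two's complement:
Two's complement of 0011010110101011: invert → 1100101001010100, add 1 → 1100101001010101
  0101001001100110
+ 1100101001010101
------------------
 10001110010111011  (end carry out of the top bit = 1)
Discarding the end carry: 0001110010111011
Decimal check:
  0101001001100110 = 16384 + 4096 + 512 + 64 + 32 + 4 + 2 = 21094
  0011010110101011 = 8192 + 4096 + 1024 + 256 + 128 + 32 + 8 + 2 + 1 = 13739
  21094 - 13739 = 7355, and 0001110010111011 = 4096 + 2048 + 1024 + 128 + 32 + 16 + 8 + 2 + 1 = 7355 ✓



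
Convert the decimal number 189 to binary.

Using repeated division by 2:
189 ÷ 2 = 94 remainder 1
94 ÷ 2 = 47 remainder 0
47 ÷ 2 = 23 remainder 1
23 ÷ 2 = 11 remainder 1
11 ÷ 2 = 5 remainder 1
5 ÷ 2 = 2 remainder 1
2 ÷ 2 = 1 remainder 0
1 ÷ 2 = 0 remainder 1
Reading remainders bottom to top: 10111101



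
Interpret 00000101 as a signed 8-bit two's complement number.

Binary: 00000101
Sign bit: 0 (non-negative)
Read directly as an unsigned value:
00000101 = 4 + 1 = 5
Value: 5



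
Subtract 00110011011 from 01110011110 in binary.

Method 1 - Direct subtraction (column by column from the right: bit − bit − borrow-in; if negative, add 2 and borrow 1 from the next column):
borrow: 00000000110
        01110011110
-       00110011011
-------------------
        01000000011

Method 2 - Add two's complement:
Two's complement of 00110011011: invert → 11001100100, add 1 → 11001100101
  01110011110
+ 11001100101
-------------
 101000000011  (end carry out of the top bit = 1)
Discarding the end carry: 01000000011
Decimal check:
  01110011110 = 512 + 256 + 128 + 16 + 8 + 4 + 2 = 926
  00110011011 = 256 + 128 + 16 + 8 + 2 + 1 = 411
  926 - 411 = 515, and 01000000011 = 512 + 2 + 1 = 515 ✓



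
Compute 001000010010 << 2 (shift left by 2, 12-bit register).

Original: 001000010010 (decimal 530)
Shift left by 2 positions
Append 2 zeros on the right
Result: 100001001000 (decimal 2120)
Equivalent: 530 << 2 = 530 × 2^2 = 2120



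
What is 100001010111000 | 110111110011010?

OR: 1 when either bit is 1
  100001010111000
| 110111110011010
-----------------
  110111110111010
Decimal: 17080 | 28570 = 28602



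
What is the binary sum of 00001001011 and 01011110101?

Add column by column from the right: bit + bit + carry-in; write the sum mod 2, carry 1 when the sum is 2 or 3.
carry:  00111111110
        00001001011
+       01011110101
-------------------
       001101000000
(the carry out of the leftmost column, 0, becomes the leading bit)
Decimal check:
  00001001011 = 64 + 8 + 2 + 1 = 75
  01011110101 = 512 + 128 + 64 + 32 + 16 + 4 + 1 = 757
  75 + 757 = 832, and 001101000000 = 512 + 256 + 64 = 832 ✓



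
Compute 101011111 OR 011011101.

OR: 1 when either bit is 1
  101011111
| 011011101
-----------
  111011111
Decimal: 351 | 221 = 479



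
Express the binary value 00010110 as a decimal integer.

Sum of powers of 2 for each 1-bit:
2^1 + 2^2 + 2^4
= 2 + 4 + 16
= 22



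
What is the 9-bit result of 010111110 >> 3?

Original: 010111110 (decimal 190)
Shift right by 3 positions
Drop the 3 low bits; fill with zeros on the left
Result: 000010111 (decimal 23)
Equivalent: 190 >> 3 = 190 ÷ 2^3 = 23



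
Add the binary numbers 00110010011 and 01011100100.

Add column by column from the right: bit + bit + carry-in; write the sum mod 2, carry 1 when the sum is 2 or 3.
carry:  11100000000
        00110010011
+       01011100100
-------------------
       010001110111
(the carry out of the leftmost column, 0, becomes the leading bit)
Decimal check:
  00110010011 = 256 + 128 + 16 + 2 + 1 = 403
  01011100100 = 512 + 128 + 64 + 32 + 4 = 740
  403 + 740 = 1143, and 010001110111 = 1024 + 64 + 32 + 16 + 4 + 2 + 1 = 1143 ✓



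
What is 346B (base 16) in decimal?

Expand by place value (powers of 16):
Digit values: B = 11
346B = 3 × 16^3 + 4 × 16^2 + 6 × 16^1 + 11 × 16^0
= 3 × 4096 + 4 × 256 + 6 × 16 + 11 × 1
= 12288 + 1024 + 96 + 11
= 13419



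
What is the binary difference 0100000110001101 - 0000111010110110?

Method 1 - Direct subtraction (column by column from the right: bit − bit − borrow-in; if negative, add 2 and borrow 1 from the next column):
borrow: 0111110111101100
        0100000110001101
-       0000111010110110
------------------------
        0011001011010111

Method 2 - Add two's complement:
Two's complement of 0000111010110110: invert → 1111000101001001, add 1 → 1111000101001010
  0100000110001101
+ 1111000101001010
------------------
 10011001011010111  (end carry out of the top bit = 1)
Discarding the end carry: 0011001011010111
Decimal check:
  0100000110001101 = 16384 + 256 + 128 + 8 + 4 + 1 = 16781
  0000111010110110 = 2048 + 1024 + 512 + 128 + 32 + 16 + 4 + 2 = 3766
  16781 - 3766 = 13015, and 0011001011010111 = 8192 + 4096 + 512 + 128 + 64 + 16 + 4 + 2 + 1 = 13015 ✓



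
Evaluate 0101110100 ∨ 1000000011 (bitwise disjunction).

OR: 1 when either bit is 1
  0101110100
| 1000000011
------------
  1101110111
Decimal: 372 | 515 = 887



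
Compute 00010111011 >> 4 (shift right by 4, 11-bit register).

Original: 00010111011 (decimal 187)
Shift right by 4 positions
Drop the 4 low bits; fill with zeros on the left
Result: 00000001011 (decimal 11)
Equivalent: 187 >> 4 = 187 ÷ 2^4 = 11



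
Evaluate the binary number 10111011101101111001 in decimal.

Sum of powers of 2 for each 1-bit:
2^0 + 2^3 + 2^4 + 2^5 + 2^6 + 2^8 + 2^9 + 2^11 + 2^12 + 2^13 + 2^15 + 2^16 + 2^17 + 2^19
= 1 + 8 + 16 + 32 + 64 + 256 + 512 + 2048 + 4096 + 8192 + 32768 + 65536 + 131072 + 524288
= 768889



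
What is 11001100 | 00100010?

OR: 1 when either bit is 1
  11001100
| 00100010
----------
  11101110
Decimal: 204 | 34 = 238



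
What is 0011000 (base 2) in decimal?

Sum of powers of 2 for each 1-bit:
2^3 + 2^4
= 8 + 16
= 24



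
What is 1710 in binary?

Using repeated division by 2:
1710 ÷ 2 = 855 remainder 0
855 ÷ 2 = 427 remainder 1
427 ÷ 2 = 213 remainder 1
213 ÷ 2 = 106 remainder 1
106 ÷ 2 = 53 remainder 0
53 ÷ 2 = 26 remainder 1
26 ÷ 2 = 13 remainder 0
13 ÷ 2 = 6 remainder 1
6 ÷ 2 = 3 remainder 0
3 ÷ 2 = 1 remainder 1
1 ÷ 2 = 0 remainder 1
Reading remainders bottom to top: 11010101110



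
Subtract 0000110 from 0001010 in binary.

Method 1 - Direct subtraction (column by column from the right: bit − bit − borrow-in; if negative, add 2 and borrow 1 from the next column):
borrow: 0001000
        0001010
-       0000110
---------------
        0000100

Method 2 - Add two's complement:
Two's complement of 0000110: invert → 1111001, add 1 → 1111010
  0001010
+ 1111010
---------
 10000100  (end carry out of the top bit = 1)
Discarding the end carry: 0000100
Decimal check:
  0001010 = 8 + 2 = 10
  0000110 = 4 + 2 = 6
  10 - 6 = 4, and 0000100 = 4 ✓



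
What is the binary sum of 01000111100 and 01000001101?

Add column by column from the right: bit + bit + carry-in; write the sum mod 2, carry 1 when the sum is 2 or 3.
carry:  10001111000
        01000111100
+       01000001101
-------------------
       010001001001
(the carry out of the leftmost column, 0, becomes the leading bit)
Decimal check:
  01000111100 = 512 + 32 + 16 + 8 + 4 = 572
  01000001101 = 512 + 8 + 4 + 1 = 525
  572 + 525 = 1097, and 010001001001 = 1024 + 64 + 8 + 1 = 1097 ✓



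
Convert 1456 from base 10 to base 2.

Using repeated division by 2:
1456 ÷ 2 = 728 remainder 0
728 ÷ 2 = 364 remainder 0
364 ÷ 2 = 182 remainder 0
182 ÷ 2 = 91 remainder 0
91 ÷ 2 = 45 remainder 1
45 ÷ 2 = 22 remainder 1
22 ÷ 2 = 11 remainder 0
11 ÷ 2 = 5 remainder 1
5 ÷ 2 = 2 remainder 1
2 ÷ 2 = 1 remainder 0
1 ÷ 2 = 0 remainder 1
Reading remainders bottom to top: 10110110000



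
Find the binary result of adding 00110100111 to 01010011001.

Add column by column from the right: bit + bit + carry-in; write the sum mod 2, carry 1 when the sum is 2 or 3.
carry:  11101111110
        00110100111
+       01010011001
-------------------
       010001000000
(the carry out of the leftmost column, 0, becomes the leading bit)
Decimal check:
  00110100111 = 256 + 128 + 32 + 4 + 2 + 1 = 423
  01010011001 = 512 + 128 + 16 + 8 + 1 = 665
  423 + 665 = 1088, and 010001000000 = 1024 + 64 = 1088 ✓



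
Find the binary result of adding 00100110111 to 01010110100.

Add column by column from the right: bit + bit + carry-in; write the sum mod 2, carry 1 when the sum is 2 or 3.
carry:  00001101000
        00100110111
+       01010110100
-------------------
       001111101011
(the carry out of the leftmost column, 0, becomes the leading bit)
Decimal check:
  00100110111 = 256 + 32 + 16 + 4 + 2 + 1 = 311
  01010110100 = 512 + 128 + 32 + 16 + 4 = 692
  311 + 692 = 1003, and 001111101011 = 512 + 256 + 128 + 64 + 32 + 8 + 2 + 1 = 1003 ✓



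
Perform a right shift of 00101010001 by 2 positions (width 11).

Original: 00101010001 (decimal 337)
Shift right by 2 positions
Drop the 2 low bits; fill with zeros on the left
Result: 00001010100 (decimal 84)
Equivalent: 337 >> 2 = 337 ÷ 2^2 = 84



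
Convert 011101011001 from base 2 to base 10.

Sum of powers of 2 for each 1-bit:
2^0 + 2^3 + 2^4 + 2^6 + 2^8 + 2^9 + 2^10
= 1 + 8 + 16 + 64 + 256 + 512 + 1024
= 1881



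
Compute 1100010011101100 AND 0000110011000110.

AND: 1 only when both bits are 1
  1100010011101100
& 0000110011000110
------------------
  0000010011000100
Decimal: 50412 & 3270 = 1220



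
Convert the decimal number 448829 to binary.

Using repeated division by 2:
448829 ÷ 2 = 224414 remainder 1
224414 ÷ 2 = 112207 remainder 0
112207 ÷ 2 = 56103 remainder 1
56103 ÷ 2 = 28051 remainder 1
28051 ÷ 2 = 14025 remainder 1
14025 ÷ 2 = 7012 remainder 1
7012 ÷ 2 = 3506 remainder 0
3506 ÷ 2 = 1753 remainder 0
1753 ÷ 2 = 876 remainder 1
876 ÷ 2 = 438 remainder 0
438 ÷ 2 = 219 remainder 0
219 ÷ 2 = 109 remainder 1
109 ÷ 2 = 54 remainder 1
54 ÷ 2 = 27 remainder 0
27 ÷ 2 = 13 remainder 1
13 ÷ 2 = 6 remainder 1
6 ÷ 2 = 3 remainder 0
3 ÷ 2 = 1 remainder 1
1 ÷ 2 = 0 remainder 1
Reading remainders bottom to top: 1101101100100111101



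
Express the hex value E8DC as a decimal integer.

Expand by place value (powers of 16):
Digit values: E = 14, D = 13, C = 12
E8DC = 14 × 16^3 + 8 × 16^2 + 13 × 16^1 + 12 × 16^0
= 14 × 4096 + 8 × 256 + 13 × 16 + 12 × 1
= 57344 + 2048 + 208 + 12
= 59612



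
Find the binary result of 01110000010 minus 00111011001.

Method 1 - Direct subtraction (column by column from the right: bit − bit − borrow-in; if negative, add 2 and borrow 1 from the next column):
borrow: 01111110010
        01110000010
-       00111011001
-------------------
        00110101001

Method 2 - Add two's complement:
Two's complement of 00111011001: invert → 11000100110, add 1 → 11000100111
  01110000010
+ 11000100111
-------------
 100110101001  (end carry out of the top bit = 1)
Discarding the end carry: 00110101001
Decimal check:
  01110000010 = 512 + 256 + 128 + 2 = 898
  00111011001 = 256 + 128 + 64 + 16 + 8 + 1 = 473
  898 - 473 = 425, and 00110101001 = 256 + 128 + 32 + 8 + 1 = 425 ✓



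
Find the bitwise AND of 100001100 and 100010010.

AND: 1 only when both bits are 1
  100001100
& 100010010
-----------
  100000000
Decimal: 268 & 274 = 256



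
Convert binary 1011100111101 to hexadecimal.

Group into 4-bit nibbles from right:
  0001 = 1
  0111 = 7
  0011 = 3
  1101 = D
Result: 173D



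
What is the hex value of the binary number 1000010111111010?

Group into 4-bit nibbles from right:
  1000 = 8
  0101 = 5
  1111 = F
  1010 = A
Result: 85FA



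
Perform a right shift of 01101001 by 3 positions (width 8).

Original: 01101001 (decimal 105)
Shift right by 3 positions
Drop the 3 low bits; fill with zeros on the left
Result: 00001101 (decimal 13)
Equivalent: 105 >> 3 = 105 ÷ 2^3 = 13



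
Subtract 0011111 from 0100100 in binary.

Method 1 - Direct subtraction (column by column from the right: bit − bit − borrow-in; if negative, add 2 and borrow 1 from the next column):
borrow: 0111110
        0100100
-       0011111
---------------
        0000101

Method 2 - Add two's complement:
Two's complement of 0011111: invert → 1100000, add 1 → 1100001
  0100100
+ 1100001
---------
 10000101  (end carry out of the top bit = 1)
Discarding the end carry: 0000101
Decimal check:
  0100100 = 32 + 4 = 36
  0011111 = 16 + 8 + 4 + 2 + 1 = 31
  36 - 31 = 5, and 0000101 = 4 + 1 = 5 ✓



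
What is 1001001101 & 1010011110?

AND: 1 only when both bits are 1
  1001001101
& 1010011110
------------
  1000001100
Decimal: 589 & 670 = 524



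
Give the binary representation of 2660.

Using repeated division by 2:
2660 ÷ 2 = 1330 remainder 0
1330 ÷ 2 = 665 remainder 0
665 ÷ 2 = 332 remainder 1
332 ÷ 2 = 166 remainder 0
166 ÷ 2 = 83 remainder 0
83 ÷ 2 = 41 remainder 1
41 ÷ 2 = 20 remainder 1
20 ÷ 2 = 10 remainder 0
10 ÷ 2 = 5 remainder 0
5 ÷ 2 = 2 remainder 1
2 ÷ 2 = 1 remainder 0
1 ÷ 2 = 0 remainder 1
Reading remainders bottom to top: 101001100100



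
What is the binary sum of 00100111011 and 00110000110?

Add column by column from the right: bit + bit + carry-in; write the sum mod 2, carry 1 when the sum is 2 or 3.
carry:  01001111100
        00100111011
+       00110000110
-------------------
       001011000001
(the carry out of the leftmost column, 0, becomes the leading bit)
Decimal check:
  00100111011 = 256 + 32 + 16 + 8 + 2 + 1 = 315
  00110000110 = 256 + 128 + 4 + 2 = 390
  315 + 390 = 705, and 001011000001 = 512 + 128 + 64 + 1 = 705 ✓



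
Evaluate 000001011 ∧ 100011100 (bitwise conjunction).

AND: 1 only when both bits are 1
  000001011
& 100011100
-----------
  000001000
Decimal: 11 & 284 = 8



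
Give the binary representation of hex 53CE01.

Convert each hex digit to 4 bits:
  5 = 0101
  3 = 0011
  C = 1100
  E = 1110
  0 = 0000
  1 = 0001
Concatenate: 010100111100111000000001



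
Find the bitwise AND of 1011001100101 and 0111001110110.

AND: 1 only when both bits are 1
  1011001100101
& 0111001110110
---------------
  0011001100100
Decimal: 5733 & 3702 = 1636



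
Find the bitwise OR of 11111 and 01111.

OR: 1 when either bit is 1
  11111
| 01111
-------
  11111
Decimal: 31 | 15 = 31



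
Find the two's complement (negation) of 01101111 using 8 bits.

Original: 01101111
Step 1 - Invert all bits: 10010000
Step 2 - Add 1: 10010001
Verification: 01101111 + 10010001 = 100000000; discarding the end carry (carry out of the top bit) leaves the 8-bit value 00000000, as required for x + (-x)



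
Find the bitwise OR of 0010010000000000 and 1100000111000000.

OR: 1 when either bit is 1
  0010010000000000
| 1100000111000000
------------------
  1110010111000000
Decimal: 9216 | 49600 = 58816



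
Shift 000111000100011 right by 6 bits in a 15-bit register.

Original: 000111000100011 (decimal 3619)
Shift right by 6 positions
Drop the 6 low bits; fill with zeros on the left
Result: 000000000111000 (decimal 56)
Equivalent: 3619 >> 6 = 3619 ÷ 2^6 = 56



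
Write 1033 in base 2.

Using repeated division by 2:
1033 ÷ 2 = 516 remainder 1
516 ÷ 2 = 258 remainder 0
258 ÷ 2 = 129 remainder 0
129 ÷ 2 = 64 remainder 1
64 ÷ 2 = 32 remainder 0
32 ÷ 2 = 16 remainder 0
16 ÷ 2 = 8 remainder 0
8 ÷ 2 = 4 remainder 0
4 ÷ 2 = 2 remainder 0
2 ÷ 2 = 1 remainder 0
1 ÷ 2 = 0 remainder 1
Reading remainders bottom to top: 10000001001



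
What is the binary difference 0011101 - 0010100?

Method 1 - Direct subtraction (column by column from the right: bit − bit − borrow-in; if negative, add 2 and borrow 1 from the next column):
borrow: 0000000
        0011101
-       0010100
---------------
        0001001

Method 2 - Add two's complement:
Two's complement of 0010100: invert → 1101011, add 1 → 1101100
  0011101
+ 1101100
---------
 10001001  (end carry out of the top bit = 1)
Discarding the end carry: 0001001
Decimal check:
  0011101 = 16 + 8 + 4 + 1 = 29
  0010100 = 16 + 4 = 20
  29 - 20 = 9, and 0001001 = 8 + 1 = 9 ✓



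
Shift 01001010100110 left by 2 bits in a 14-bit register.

Original: 01001010100110 (decimal 4774)
Shift left by 2 positions
Append 2 zeros on the right and drop the 2 high bits that overflow the 14-bit width
Result: 00101010011000 (decimal 2712)
Equivalent: 4774 << 2 = 4774 × 2^2 = 19096, truncated to 14 bits = 2712



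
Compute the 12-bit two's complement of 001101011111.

Original: 001101011111
Step 1 - Invert all bits: 110010100000
Step 2 - Add 1: 110010100001
Verification: 001101011111 + 110010100001 = 1000000000000; discarding the end carry (carry out of the top bit) leaves the 12-bit value 000000000000, as required for x + (-x)



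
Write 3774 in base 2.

Using repeated division by 2:
3774 ÷ 2 = 1887 remainder 0
1887 ÷ 2 = 943 remainder 1
943 ÷ 2 = 471 remainder 1
471 ÷ 2 = 235 remainder 1
235 ÷ 2 = 117 remainder 1
117 ÷ 2 = 58 remainder 1
58 ÷ 2 = 29 remainder 0
29 ÷ 2 = 14 remainder 1
14 ÷ 2 = 7 remainder 0
7 ÷ 2 = 3 remainder 1
3 ÷ 2 = 1 remainder 1
1 ÷ 2 = 0 remainder 1
Reading remainders bottom to top: 111010111110

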